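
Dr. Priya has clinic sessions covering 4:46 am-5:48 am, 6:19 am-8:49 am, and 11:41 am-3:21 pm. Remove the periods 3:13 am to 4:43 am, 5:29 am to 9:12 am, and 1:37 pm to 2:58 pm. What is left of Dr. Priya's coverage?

4:46 am–5:29 am, 11:41 am–1:37 pm, 2:58 pm–3:21 pm

4:46 am–5:48 am with B removed leaves 4:46 am–5:29 am.
6:19 am–8:49 am lies entirely inside B → drops out.
11:41 am–3:21 pm with B removed leaves 11:41 am–1:37 pm, 2:58 pm–3:21 pm.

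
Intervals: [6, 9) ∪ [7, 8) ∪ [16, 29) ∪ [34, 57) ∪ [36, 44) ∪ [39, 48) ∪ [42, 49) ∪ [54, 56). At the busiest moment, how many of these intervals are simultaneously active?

Sweep endpoints in order; track running count of active intervals.
Peak of 4 reached at 42.

4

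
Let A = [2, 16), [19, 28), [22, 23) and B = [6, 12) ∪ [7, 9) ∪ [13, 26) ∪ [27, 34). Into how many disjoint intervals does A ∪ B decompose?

1

A, merged: [2, 16), [19, 28).
B, merged: [6, 12), [13, 26), [27, 34).
A ∪ B = [2, 34).
That is 1 disjoint piece.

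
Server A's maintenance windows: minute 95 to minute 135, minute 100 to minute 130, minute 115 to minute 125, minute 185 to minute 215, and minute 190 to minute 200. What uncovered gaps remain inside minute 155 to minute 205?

minute 155 to minute 185

The merged coverage is minute 95 to minute 135, minute 185 to minute 215.
Gaps within minute 155 to minute 205: minute 155 to minute 185.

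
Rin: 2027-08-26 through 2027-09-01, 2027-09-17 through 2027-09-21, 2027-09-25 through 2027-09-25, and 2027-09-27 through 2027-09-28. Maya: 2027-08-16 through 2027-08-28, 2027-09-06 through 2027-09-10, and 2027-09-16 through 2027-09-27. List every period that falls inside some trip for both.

2027-08-26 through 2027-08-28, 2027-09-17 through 2027-09-21, 2027-09-25 through 2027-09-25, 2027-09-27 through 2027-09-27

2027-08-26 through 2027-09-01 meets the second set on 2027-08-26 through 2027-08-28.
2027-09-17 through 2027-09-21 meets the second set on 2027-09-17 through 2027-09-21.
2027-09-25 through 2027-09-25 meets the second set on 2027-09-25 through 2027-09-25.
2027-09-27 through 2027-09-28 meets the second set on 2027-09-27 through 2027-09-27.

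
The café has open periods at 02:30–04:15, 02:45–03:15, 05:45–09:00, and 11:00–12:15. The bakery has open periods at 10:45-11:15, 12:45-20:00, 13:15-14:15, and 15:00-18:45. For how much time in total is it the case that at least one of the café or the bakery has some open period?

First set merges to 02:30–04:15, 05:45–09:00, 11:00–12:15.
Second set merges to 10:45–11:15, 12:45–20:00.
A ∪ B = 02:30–04:15, 05:45–09:00, 10:45–12:15, 12:45–20:00.
Total: 1 h 45 min + 3 h 15 min + 1 h 30 min + 7 h 15 min = 13 h 45 min.

13 h 45 min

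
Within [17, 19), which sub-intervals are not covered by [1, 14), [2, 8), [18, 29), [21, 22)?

The merged coverage is [1, 14), [18, 29).
Uncovered inside [17, 19): [17, 18).

[17, 18)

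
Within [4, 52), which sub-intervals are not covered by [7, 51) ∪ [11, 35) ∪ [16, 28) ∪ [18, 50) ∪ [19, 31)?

After merging, the occupied span is [7, 51).
Gaps within [4, 52): [4, 7), [51, 52).

[4, 7) ∪ [51, 52)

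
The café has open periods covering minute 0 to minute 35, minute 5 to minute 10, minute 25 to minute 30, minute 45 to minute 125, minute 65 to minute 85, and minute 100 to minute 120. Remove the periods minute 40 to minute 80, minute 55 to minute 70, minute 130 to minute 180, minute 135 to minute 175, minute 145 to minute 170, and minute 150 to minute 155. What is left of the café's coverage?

First set merges to minute 0 to minute 35, minute 45 to minute 125.
Second set merges to minute 40 to minute 80, minute 130 to minute 180.
minute 0 to minute 35: nothing removed.
minute 45 to minute 125 \ B = minute 80 to minute 125.

minute 0 to minute 35, minute 80 to minute 125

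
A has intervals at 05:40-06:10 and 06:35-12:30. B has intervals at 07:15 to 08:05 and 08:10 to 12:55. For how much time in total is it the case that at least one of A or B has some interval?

A ∪ B = 05:40-06:10, 06:35-12:55.
Total: 30 min + 6 h 20 min = 6 h 50 min.

6 h 50 min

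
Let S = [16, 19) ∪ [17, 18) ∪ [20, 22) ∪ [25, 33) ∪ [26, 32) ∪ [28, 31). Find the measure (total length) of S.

Merged: [16, 19), [20, 22), [25, 33).
Lengths: 3 + 2 + 8 = 13.

13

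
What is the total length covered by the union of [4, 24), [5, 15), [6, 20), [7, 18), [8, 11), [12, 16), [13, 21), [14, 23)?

20

Merged: [4, 24).
Length: 20.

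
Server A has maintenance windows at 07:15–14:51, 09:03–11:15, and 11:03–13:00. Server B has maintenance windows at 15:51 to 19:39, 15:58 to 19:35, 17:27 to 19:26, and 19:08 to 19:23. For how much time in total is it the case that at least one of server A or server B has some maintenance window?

First set merges to 07:15–14:51.
Second set merges to 15:51–19:39.
A ∪ B = 07:15–14:51, 15:51–19:39.
Total: 7 h 36 min + 3 h 48 min = 11 h 24 min.

11 h 24 min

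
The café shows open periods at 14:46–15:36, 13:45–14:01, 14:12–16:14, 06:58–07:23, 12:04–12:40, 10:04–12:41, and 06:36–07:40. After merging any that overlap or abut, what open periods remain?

Sort by start: 06:36–07:40, 06:58–07:23, 10:04–12:41, 12:04–12:40, 13:45–14:01, 14:12–16:14, 14:46–15:36.
06:58–07:23 overlaps/touches 06:36–07:40 → extend to 06:36–07:40.
10:04–12:41 is disjoint → start new block.
12:04–12:40 overlaps/touches 10:04–12:41 → extend to 10:04–12:41.
13:45–14:01 is disjoint → start new block.
14:12–16:14 is disjoint → start new block.
14:46–15:36 overlaps/touches 14:12–16:14 → extend to 14:12–16:14.

06:36–07:40, 10:04–12:41, 13:45–14:01, 14:12–16:14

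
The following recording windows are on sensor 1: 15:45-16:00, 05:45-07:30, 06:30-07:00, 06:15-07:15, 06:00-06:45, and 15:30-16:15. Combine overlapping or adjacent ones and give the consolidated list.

05:45-07:30, 15:30-16:15

Sort by start: 05:45-07:30, 06:00-06:45, 06:15-07:15, 06:30-07:00, 15:30-16:15, 15:45-16:00.
06:00-06:45 overlaps/touches 05:45-07:30 → extend to 05:45-07:30.
06:15-07:15 overlaps/touches 05:45-07:30 → extend to 05:45-07:30.
06:30-07:00 overlaps/touches 05:45-07:30 → extend to 05:45-07:30.
15:30-16:15 is disjoint → start new block.
15:45-16:00 overlaps/touches 15:30-16:15 → extend to 15:30-16:15.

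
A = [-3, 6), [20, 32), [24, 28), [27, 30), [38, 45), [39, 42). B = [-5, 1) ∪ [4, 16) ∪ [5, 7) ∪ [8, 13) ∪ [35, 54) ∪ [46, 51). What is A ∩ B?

Merge the first list: [-3, 6), [20, 32), [38, 45).
Merge the second list: [-5, 1), [4, 16), [35, 54).
[-3, 6) overlaps B on [-3, 1), [4, 6).
[20, 32) falls entirely outside B.
[38, 45) overlaps B on [38, 45).

[-3, 1) ∪ [4, 6) ∪ [38, 45)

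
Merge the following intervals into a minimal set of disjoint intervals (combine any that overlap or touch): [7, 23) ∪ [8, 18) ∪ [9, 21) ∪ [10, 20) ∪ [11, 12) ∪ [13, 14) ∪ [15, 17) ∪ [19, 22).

[8, 18) overlaps/touches [7, 23) → extend to [7, 23).
[9, 21) overlaps/touches [7, 23) → extend to [7, 23).
[10, 20) overlaps/touches [7, 23) → extend to [7, 23).
[11, 12) overlaps/touches [7, 23) → extend to [7, 23).
[13, 14) overlaps/touches [7, 23) → extend to [7, 23).
[15, 17) overlaps/touches [7, 23) → extend to [7, 23).
[19, 22) overlaps/touches [7, 23) → extend to [7, 23).

[7, 23)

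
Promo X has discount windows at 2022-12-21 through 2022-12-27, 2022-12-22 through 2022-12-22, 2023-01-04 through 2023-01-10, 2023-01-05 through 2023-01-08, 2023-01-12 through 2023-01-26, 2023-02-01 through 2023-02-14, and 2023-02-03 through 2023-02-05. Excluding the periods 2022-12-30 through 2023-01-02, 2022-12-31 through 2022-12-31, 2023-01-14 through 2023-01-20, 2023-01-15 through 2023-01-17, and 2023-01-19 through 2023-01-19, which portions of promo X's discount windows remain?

First set merges to 2022-12-21 through 2022-12-27, 2023-01-04 through 2023-01-10, 2023-01-12 through 2023-01-26, 2023-02-01 through 2023-02-14.
Second set merges to 2022-12-30 through 2023-01-02, 2023-01-14 through 2023-01-20.
2022-12-21 through 2022-12-27: nothing removed.
2023-01-04 through 2023-01-10: nothing removed.
2023-01-12 through 2023-01-26 \ B = 2023-01-12 through 2023-01-13, 2023-01-21 through 2023-01-26.
2023-02-01 through 2023-02-14: nothing removed.

2022-12-21 through 2022-12-27, 2023-01-04 through 2023-01-10, 2023-01-12 through 2023-01-13, 2023-01-21 through 2023-01-26, 2023-02-01 through 2023-02-14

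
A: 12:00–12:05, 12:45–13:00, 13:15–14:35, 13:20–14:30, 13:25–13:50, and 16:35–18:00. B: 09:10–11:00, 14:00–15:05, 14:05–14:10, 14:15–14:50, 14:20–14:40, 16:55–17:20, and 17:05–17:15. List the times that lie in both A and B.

First set merges to 12:00-12:05, 12:45-13:00, 13:15-14:35, 16:35-18:00.
Second set merges to 09:10-11:00, 14:00-15:05, 16:55-17:20.
12:00-12:05: no overlap with the second set.
12:45-13:00: no overlap with the second set.
13:15-14:35 meets the second set on 14:00-14:35.
16:35-18:00 meets the second set on 16:55-17:20.

14:00-14:35, 16:55-17:20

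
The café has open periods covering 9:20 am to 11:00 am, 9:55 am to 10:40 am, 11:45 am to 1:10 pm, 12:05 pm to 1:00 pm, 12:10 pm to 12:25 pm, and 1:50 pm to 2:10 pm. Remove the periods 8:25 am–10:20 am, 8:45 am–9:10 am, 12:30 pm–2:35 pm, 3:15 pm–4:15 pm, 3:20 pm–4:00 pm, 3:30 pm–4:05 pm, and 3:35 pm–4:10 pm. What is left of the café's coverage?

First set merges to 9:20 am–11:00 am, 11:45 am–1:10 pm, 1:50 pm–2:10 pm.
Second set merges to 8:25 am–10:20 am, 12:30 pm–2:35 pm, 3:15 pm–4:15 pm.
9:20 am–11:00 am \ B = 10:20 am–11:00 am.
11:45 am–1:10 pm \ B = 11:45 am–12:30 pm.
1:50 pm–2:10 pm: entirely removed.

10:20 am–11:00 am, 11:45 am–12:30 pm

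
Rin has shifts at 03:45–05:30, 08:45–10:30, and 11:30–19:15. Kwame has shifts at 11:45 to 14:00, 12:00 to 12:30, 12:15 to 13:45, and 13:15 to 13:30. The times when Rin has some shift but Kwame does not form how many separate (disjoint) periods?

Second set merges to 11:45-14:00.
A \ B = 03:45-05:30, 08:45-10:30, 11:30-11:45, 14:00-19:15.
That is 4 disjoint pieces.

4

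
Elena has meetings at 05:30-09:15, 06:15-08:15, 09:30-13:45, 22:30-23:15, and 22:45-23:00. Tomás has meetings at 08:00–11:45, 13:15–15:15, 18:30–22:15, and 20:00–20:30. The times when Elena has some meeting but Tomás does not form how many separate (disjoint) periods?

First set merges to 05:30-09:15, 09:30-13:45, 22:30-23:15.
Second set merges to 08:00-11:45, 13:15-15:15, 18:30-22:15.
A \ B = 05:30-08:00, 11:45-13:15, 22:30-23:15.
That is 3 disjoint pieces.

3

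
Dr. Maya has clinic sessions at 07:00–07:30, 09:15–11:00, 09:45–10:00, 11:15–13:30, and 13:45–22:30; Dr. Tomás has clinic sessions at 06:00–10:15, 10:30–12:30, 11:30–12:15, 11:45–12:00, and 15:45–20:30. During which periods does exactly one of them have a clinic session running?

06:00–07:00, 07:30–09:15, 10:15–10:30, 11:00–11:15, 12:30–13:30, 13:45–15:45, 20:30–22:30

A, merged: 07:00–07:30, 09:15–11:00, 11:15–13:30, 13:45–22:30.
B, merged: 06:00–10:15, 10:30–12:30, 15:45–20:30.
Only in the first: 10:15–10:30, 12:30–13:30, 13:45–15:45, 20:30–22:30.
Only in the second: 06:00–07:00, 07:30–09:15, 11:00–11:15.
Together these are the periods covered by exactly one.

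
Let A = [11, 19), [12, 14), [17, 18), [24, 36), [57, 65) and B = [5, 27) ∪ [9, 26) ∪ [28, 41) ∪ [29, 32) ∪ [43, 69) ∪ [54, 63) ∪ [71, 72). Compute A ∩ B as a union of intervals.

[11, 19) ∪ [24, 27) ∪ [28, 36) ∪ [57, 65)

First set merges to [11, 19), [24, 36), [57, 65).
Second set merges to [5, 27), [28, 41), [43, 69), [71, 72).
[11, 19) overlaps B on [11, 19).
[24, 36) overlaps B on [24, 27), [28, 36).
[57, 65) overlaps B on [57, 65).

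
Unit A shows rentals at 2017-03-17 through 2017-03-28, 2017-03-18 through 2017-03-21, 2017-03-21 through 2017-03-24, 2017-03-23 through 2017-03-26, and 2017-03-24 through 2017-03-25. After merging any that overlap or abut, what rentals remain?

2017-03-18 through 2017-03-21 overlaps/touches 2017-03-17 through 2017-03-28 → extend to 2017-03-17 through 2017-03-28.
2017-03-21 through 2017-03-24 overlaps/touches 2017-03-17 through 2017-03-28 → extend to 2017-03-17 through 2017-03-28.
2017-03-23 through 2017-03-26 overlaps/touches 2017-03-17 through 2017-03-28 → extend to 2017-03-17 through 2017-03-28.
2017-03-24 through 2017-03-25 overlaps/touches 2017-03-17 through 2017-03-28 → extend to 2017-03-17 through 2017-03-28.

2017-03-17 through 2017-03-28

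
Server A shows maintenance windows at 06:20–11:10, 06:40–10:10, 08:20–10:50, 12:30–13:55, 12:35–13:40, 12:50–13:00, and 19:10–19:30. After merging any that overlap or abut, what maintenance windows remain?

06:40–10:10 overlaps/touches 06:20–11:10 → extend to 06:20–11:10.
08:20–10:50 overlaps/touches 06:20–11:10 → extend to 06:20–11:10.
12:30–13:55 is disjoint → start new block.
12:35–13:40 overlaps/touches 12:30–13:55 → extend to 12:30–13:55.
12:50–13:00 overlaps/touches 12:30–13:55 → extend to 12:30–13:55.
19:10–19:30 is disjoint → start new block.

06:20–11:10, 12:30–13:55, 19:10–19:30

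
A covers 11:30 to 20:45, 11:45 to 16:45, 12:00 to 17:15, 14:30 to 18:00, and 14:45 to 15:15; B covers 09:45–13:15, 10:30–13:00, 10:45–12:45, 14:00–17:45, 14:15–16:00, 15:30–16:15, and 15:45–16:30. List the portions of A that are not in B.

13:15–14:00, 17:45–20:45

A, merged: 11:30–20:45.
B, merged: 09:45–13:15, 14:00–17:45.
11:30–20:45 with B removed leaves 13:15–14:00, 17:45–20:45.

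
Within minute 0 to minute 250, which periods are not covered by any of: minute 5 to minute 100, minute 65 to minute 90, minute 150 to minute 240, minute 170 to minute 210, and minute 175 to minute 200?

The merged coverage is minute 5 to minute 100, minute 150 to minute 240.
Gaps within minute 0 to minute 250: minute 0 to minute 5, minute 100 to minute 150, minute 240 to minute 250.

minute 0 to minute 5, minute 100 to minute 150, minute 240 to minute 250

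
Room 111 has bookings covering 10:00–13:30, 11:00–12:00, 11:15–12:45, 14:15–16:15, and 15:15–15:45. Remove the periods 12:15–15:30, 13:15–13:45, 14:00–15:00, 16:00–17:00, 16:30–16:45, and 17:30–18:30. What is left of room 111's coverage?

10:00-12:15, 15:30-16:00

A, merged: 10:00-13:30, 14:15-16:15.
B, merged: 12:15-15:30, 16:00-17:00, 17:30-18:30.
10:00-13:30 minus B → 10:00-12:15.
14:15-16:15 minus B → 15:30-16:00.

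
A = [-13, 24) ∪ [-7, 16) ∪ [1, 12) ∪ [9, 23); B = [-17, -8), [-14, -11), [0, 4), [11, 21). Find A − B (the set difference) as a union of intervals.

Merge the first list: [-13, 24).
Merge the second list: [-17, -8), [0, 4), [11, 21).
[-13, 24) \ B = [-8, 0), [4, 11), [21, 24).

[-8, 0) ∪ [4, 11) ∪ [21, 24)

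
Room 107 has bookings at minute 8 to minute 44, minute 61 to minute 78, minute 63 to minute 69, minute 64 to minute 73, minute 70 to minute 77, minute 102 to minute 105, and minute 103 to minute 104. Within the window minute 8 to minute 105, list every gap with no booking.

Covered (merged): minute 8 to minute 44, minute 61 to minute 78, minute 102 to minute 105.
Complement within minute 8 to minute 105: minute 44 to minute 61, minute 78 to minute 102.

minute 44 to minute 61, minute 78 to minute 102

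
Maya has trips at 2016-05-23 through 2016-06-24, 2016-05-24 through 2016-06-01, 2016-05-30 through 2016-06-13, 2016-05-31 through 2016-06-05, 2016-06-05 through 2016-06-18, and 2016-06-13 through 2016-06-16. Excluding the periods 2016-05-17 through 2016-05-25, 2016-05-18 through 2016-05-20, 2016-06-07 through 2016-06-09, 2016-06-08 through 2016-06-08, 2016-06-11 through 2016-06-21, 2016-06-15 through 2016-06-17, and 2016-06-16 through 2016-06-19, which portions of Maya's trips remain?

2016-05-26 through 2016-06-06, 2016-06-10 through 2016-06-10, 2016-06-22 through 2016-06-24

Merge the first list: 2016-05-23 through 2016-06-24.
Merge the second list: 2016-05-17 through 2016-05-25, 2016-06-07 through 2016-06-09, 2016-06-11 through 2016-06-21.
2016-05-23 through 2016-06-24 \ B = 2016-05-26 through 2016-06-06, 2016-06-10 through 2016-06-10, 2016-06-22 through 2016-06-24.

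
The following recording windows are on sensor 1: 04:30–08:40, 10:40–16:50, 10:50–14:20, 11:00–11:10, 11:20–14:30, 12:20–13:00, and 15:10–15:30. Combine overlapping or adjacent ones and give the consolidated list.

10:40–16:50 is disjoint → start new block.
10:50–14:20 overlaps/touches 10:40–16:50 → extend to 10:40–16:50.
11:00–11:10 overlaps/touches 10:40–16:50 → extend to 10:40–16:50.
11:20–14:30 overlaps/touches 10:40–16:50 → extend to 10:40–16:50.
12:20–13:00 overlaps/touches 10:40–16:50 → extend to 10:40–16:50.
15:10–15:30 overlaps/touches 10:40–16:50 → extend to 10:40–16:50.

04:30–08:40, 10:40–16:50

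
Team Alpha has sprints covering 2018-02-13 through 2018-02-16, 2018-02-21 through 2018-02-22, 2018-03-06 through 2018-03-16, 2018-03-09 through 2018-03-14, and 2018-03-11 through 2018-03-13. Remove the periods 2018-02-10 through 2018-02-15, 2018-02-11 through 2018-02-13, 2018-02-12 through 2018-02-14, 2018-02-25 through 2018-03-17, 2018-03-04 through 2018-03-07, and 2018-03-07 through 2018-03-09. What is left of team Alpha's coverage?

Merge the first list: 2018-02-13 through 2018-02-16, 2018-02-21 through 2018-02-22, 2018-03-06 through 2018-03-16.
Merge the second list: 2018-02-10 through 2018-02-15, 2018-02-25 through 2018-03-17.
2018-02-13 through 2018-02-16 \ B = 2018-02-16 through 2018-02-16.
2018-02-21 through 2018-02-22: nothing removed.
2018-03-06 through 2018-03-16: entirely removed.

2018-02-16 through 2018-02-16, 2018-02-21 through 2018-02-22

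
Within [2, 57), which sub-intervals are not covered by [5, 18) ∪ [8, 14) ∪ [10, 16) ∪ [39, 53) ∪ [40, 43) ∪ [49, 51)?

[2, 5) ∪ [18, 39) ∪ [53, 57)

After merging, the occupied span is [5, 18), [39, 53).
Complement within [2, 57): [2, 5), [18, 39), [53, 57).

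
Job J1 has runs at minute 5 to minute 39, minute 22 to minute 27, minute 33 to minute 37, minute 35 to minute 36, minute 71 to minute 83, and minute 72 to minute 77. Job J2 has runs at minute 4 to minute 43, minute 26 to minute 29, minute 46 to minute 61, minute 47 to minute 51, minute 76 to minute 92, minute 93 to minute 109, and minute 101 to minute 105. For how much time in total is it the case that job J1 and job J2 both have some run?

Merge the first list: minute 5 to minute 39, minute 71 to minute 83.
Merge the second list: minute 4 to minute 43, minute 46 to minute 61, minute 76 to minute 92, minute 93 to minute 109.
A ∩ B = minute 5 to minute 39, minute 76 to minute 83.
Total: 34 minutes + 7 minutes = 41 minutes.

41 minutes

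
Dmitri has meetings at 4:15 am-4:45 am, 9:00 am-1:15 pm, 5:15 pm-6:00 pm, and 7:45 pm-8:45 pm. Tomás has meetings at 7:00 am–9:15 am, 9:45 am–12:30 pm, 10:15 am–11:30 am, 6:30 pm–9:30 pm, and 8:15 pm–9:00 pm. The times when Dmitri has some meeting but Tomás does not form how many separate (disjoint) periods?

4

B, merged: 7:00 am-9:15 am, 9:45 am-12:30 pm, 6:30 pm-9:30 pm.
A \ B = 4:15 am-4:45 am, 9:15 am-9:45 am, 12:30 pm-1:15 pm, 5:15 pm-6:00 pm.
That is 4 disjoint pieces.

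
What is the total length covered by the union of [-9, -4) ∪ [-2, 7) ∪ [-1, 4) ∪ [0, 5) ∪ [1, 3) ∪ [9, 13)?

Merged: [-9, -4), [-2, 7), [9, 13).
Lengths: 5 + 9 + 4 = 18.

18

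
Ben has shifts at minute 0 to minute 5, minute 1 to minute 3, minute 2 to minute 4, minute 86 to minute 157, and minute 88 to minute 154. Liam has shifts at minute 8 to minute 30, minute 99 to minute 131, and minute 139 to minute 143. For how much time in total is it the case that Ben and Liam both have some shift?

36 minutes

A, merged: minute 0 to minute 5, minute 86 to minute 157.
A ∩ B = minute 99 to minute 131, minute 139 to minute 143.
Total: 32 minutes + 4 minutes = 36 minutes.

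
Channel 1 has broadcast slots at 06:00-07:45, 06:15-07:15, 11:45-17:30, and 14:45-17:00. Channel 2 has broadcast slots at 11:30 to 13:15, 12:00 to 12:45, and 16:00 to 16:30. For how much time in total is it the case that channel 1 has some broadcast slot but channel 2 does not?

Merge the first list: 06:00–07:45, 11:45–17:30.
Merge the second list: 11:30–13:15, 16:00–16:30.
A \ B = 06:00–07:45, 13:15–16:00, 16:30–17:30.
Total: 1 h 45 min + 2 h 45 min + 1 h = 5 h 30 min.

5 h 30 min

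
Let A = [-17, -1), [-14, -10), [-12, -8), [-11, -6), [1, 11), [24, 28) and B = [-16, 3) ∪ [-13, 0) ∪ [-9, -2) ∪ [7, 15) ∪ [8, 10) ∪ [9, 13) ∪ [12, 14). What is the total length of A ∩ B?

A, merged: [-17, -1), [1, 11), [24, 28).
B, merged: [-16, 3), [7, 15).
A ∩ B = [-16, -1), [1, 3), [7, 11).
Total: 15 + 2 + 4 = 21.

21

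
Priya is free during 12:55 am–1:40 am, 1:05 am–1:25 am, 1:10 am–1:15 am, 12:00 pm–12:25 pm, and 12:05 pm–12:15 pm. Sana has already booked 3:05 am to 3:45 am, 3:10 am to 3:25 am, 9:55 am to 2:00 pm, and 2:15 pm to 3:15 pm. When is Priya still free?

12:55 am–1:40 am

A, merged: 12:55 am–1:40 am, 12:00 pm–12:25 pm.
B, merged: 3:05 am–3:45 am, 9:55 am–2:00 pm, 2:15 pm–3:15 pm.
12:55 am–1:40 am is untouched.
12:00 pm–12:25 pm lies entirely inside B → drops out.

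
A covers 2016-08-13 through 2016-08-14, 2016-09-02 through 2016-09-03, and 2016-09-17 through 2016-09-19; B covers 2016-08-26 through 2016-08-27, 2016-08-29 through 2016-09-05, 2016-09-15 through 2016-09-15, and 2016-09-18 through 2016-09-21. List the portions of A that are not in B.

2016-08-13 through 2016-08-14: no B overlap → unchanged.
2016-09-02 through 2016-09-03: fully covered by B → removed.
2016-09-17 through 2016-09-19 minus B → 2016-09-17 through 2016-09-17.

2016-08-13 through 2016-08-14, 2016-09-17 through 2016-09-17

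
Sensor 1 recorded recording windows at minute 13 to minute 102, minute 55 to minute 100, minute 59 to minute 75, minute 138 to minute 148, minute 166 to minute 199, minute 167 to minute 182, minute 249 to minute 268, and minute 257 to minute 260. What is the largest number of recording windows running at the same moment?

3

Walk the sorted start/end points keeping a running depth.
The depth first hits 3 at minute 59.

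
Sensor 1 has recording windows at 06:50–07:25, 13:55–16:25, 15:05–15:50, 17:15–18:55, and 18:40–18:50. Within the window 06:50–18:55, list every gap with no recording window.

07:25–13:55, 16:25–17:15

After merging, the occupied span is 06:50–07:25, 13:55–16:25, 17:15–18:55.
Complement within 06:50–18:55: 07:25–13:55, 16:25–17:15.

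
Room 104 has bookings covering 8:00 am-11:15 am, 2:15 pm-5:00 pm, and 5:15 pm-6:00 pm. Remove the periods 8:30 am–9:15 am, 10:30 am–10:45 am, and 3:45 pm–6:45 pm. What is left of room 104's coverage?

8:00 am–11:15 am minus B → 8:00 am–8:30 am, 9:15 am–10:30 am, 10:45 am–11:15 am.
2:15 pm–5:00 pm minus B → 2:15 pm–3:45 pm.
5:15 pm–6:00 pm: fully covered by B → removed.

8:00 am–8:30 am, 9:15 am–10:30 am, 10:45 am–11:15 am, 2:15 pm–3:45 pm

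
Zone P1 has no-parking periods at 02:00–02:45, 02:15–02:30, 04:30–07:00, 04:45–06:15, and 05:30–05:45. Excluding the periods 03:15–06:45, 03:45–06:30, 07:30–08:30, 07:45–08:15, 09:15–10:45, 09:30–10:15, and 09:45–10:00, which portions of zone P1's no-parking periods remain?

02:00–02:45, 06:45–07:00

A, merged: 02:00–02:45, 04:30–07:00.
B, merged: 03:15–06:45, 07:30–08:30, 09:15–10:45.
02:00–02:45: no B overlap → unchanged.
04:30–07:00 minus B → 06:45–07:00.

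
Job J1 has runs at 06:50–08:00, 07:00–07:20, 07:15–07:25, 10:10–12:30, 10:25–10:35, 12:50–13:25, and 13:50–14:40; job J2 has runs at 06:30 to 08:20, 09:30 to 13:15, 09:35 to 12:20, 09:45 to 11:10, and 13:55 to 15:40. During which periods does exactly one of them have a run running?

06:30–06:50, 08:00–08:20, 09:30–10:10, 12:30–12:50, 13:15–13:25, 13:50–13:55, 14:40–15:40

Merge the first list: 06:50–08:00, 10:10–12:30, 12:50–13:25, 13:50–14:40.
Merge the second list: 06:30–08:20, 09:30–13:15, 13:55–15:40.
A but not B: 13:15–13:25, 13:50–13:55.
B but not A: 06:30–06:50, 08:00–08:20, 09:30–10:10, 12:30–12:50, 14:40–15:40.
Combining gives A △ B.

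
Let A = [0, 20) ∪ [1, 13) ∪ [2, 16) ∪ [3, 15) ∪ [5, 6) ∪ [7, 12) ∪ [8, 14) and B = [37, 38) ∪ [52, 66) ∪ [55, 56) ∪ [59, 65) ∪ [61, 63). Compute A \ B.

[0, 20)

Merge the first list: [0, 20).
Merge the second list: [37, 38), [52, 66).
[0, 20): nothing removed.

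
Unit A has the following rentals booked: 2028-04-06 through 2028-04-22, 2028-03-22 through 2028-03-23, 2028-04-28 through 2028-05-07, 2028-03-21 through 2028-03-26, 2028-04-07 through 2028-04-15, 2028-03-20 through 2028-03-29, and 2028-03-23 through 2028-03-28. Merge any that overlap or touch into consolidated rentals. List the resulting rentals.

2028-03-20 through 2028-03-29, 2028-04-06 through 2028-04-22, 2028-04-28 through 2028-05-07

Sort by start: 2028-03-20 through 2028-03-29, 2028-03-21 through 2028-03-26, 2028-03-22 through 2028-03-23, 2028-03-23 through 2028-03-28, 2028-04-06 through 2028-04-22, 2028-04-07 through 2028-04-15, 2028-04-28 through 2028-05-07.
2028-03-21 through 2028-03-26 overlaps/touches 2028-03-20 through 2028-03-29 → extend to 2028-03-20 through 2028-03-29.
2028-03-22 through 2028-03-23 overlaps/touches 2028-03-20 through 2028-03-29 → extend to 2028-03-20 through 2028-03-29.
2028-03-23 through 2028-03-28 overlaps/touches 2028-03-20 through 2028-03-29 → extend to 2028-03-20 through 2028-03-29.
2028-04-06 through 2028-04-22 is disjoint → start new block.
2028-04-07 through 2028-04-15 overlaps/touches 2028-04-06 through 2028-04-22 → extend to 2028-04-06 through 2028-04-22.
2028-04-28 through 2028-05-07 is disjoint → start new block.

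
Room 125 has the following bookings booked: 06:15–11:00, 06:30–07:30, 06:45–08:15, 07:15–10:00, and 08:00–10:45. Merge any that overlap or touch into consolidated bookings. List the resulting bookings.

06:30–07:30 overlaps/touches 06:15–11:00 → extend to 06:15–11:00.
06:45–08:15 overlaps/touches 06:15–11:00 → extend to 06:15–11:00.
07:15–10:00 overlaps/touches 06:15–11:00 → extend to 06:15–11:00.
08:00–10:45 overlaps/touches 06:15–11:00 → extend to 06:15–11:00.

06:15–11:00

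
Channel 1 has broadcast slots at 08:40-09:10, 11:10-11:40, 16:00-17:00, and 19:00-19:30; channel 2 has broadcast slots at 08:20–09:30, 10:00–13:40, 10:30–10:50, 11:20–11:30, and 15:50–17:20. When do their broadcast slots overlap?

08:40–09:10, 11:10–11:40, 16:00–17:00

Merge the second list: 08:20–09:30, 10:00–13:40, 15:50–17:20.
08:40–09:10 ∩ B → 08:40–09:10.
11:10–11:40 ∩ B → 11:10–11:40.
16:00–17:00 ∩ B → 16:00–17:00.
19:00–19:30 meets no B interval.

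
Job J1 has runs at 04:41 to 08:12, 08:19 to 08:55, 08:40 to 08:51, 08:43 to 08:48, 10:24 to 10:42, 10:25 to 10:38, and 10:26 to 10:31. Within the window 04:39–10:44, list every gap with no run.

The merged coverage is 04:41–08:12, 08:19–08:55, 10:24–10:42.
Complement within 04:39–10:44: 04:39–04:41, 08:12–08:19, 08:55–10:24, 10:42–10:44.

04:39–04:41, 08:12–08:19, 08:55–10:24, 10:42–10:44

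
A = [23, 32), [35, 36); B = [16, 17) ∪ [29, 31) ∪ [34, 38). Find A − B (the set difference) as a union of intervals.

[23, 29) ∪ [31, 32)

[23, 32) with B removed leaves [23, 29), [31, 32).
[35, 36) lies entirely inside B → drops out.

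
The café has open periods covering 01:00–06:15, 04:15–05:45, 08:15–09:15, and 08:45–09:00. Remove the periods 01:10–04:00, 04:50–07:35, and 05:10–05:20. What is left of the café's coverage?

01:00–01:10, 04:00–04:50, 08:15–09:15

Merge the first list: 01:00–06:15, 08:15–09:15.
Merge the second list: 01:10–04:00, 04:50–07:35.
01:00–06:15 minus B → 01:00–01:10, 04:00–04:50.
08:15–09:15: no B overlap → unchanged.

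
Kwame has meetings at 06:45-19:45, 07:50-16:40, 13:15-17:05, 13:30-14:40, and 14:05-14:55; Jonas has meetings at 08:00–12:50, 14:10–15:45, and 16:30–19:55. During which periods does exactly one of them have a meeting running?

Merge the first list: 06:45-19:45.
A \ B = 06:45-08:00, 12:50-14:10, 15:45-16:30.
B \ A = 19:45-19:55.
Union of the two gives the symmetric difference.

06:45-08:00, 12:50-14:10, 15:45-16:30, 19:45-19:55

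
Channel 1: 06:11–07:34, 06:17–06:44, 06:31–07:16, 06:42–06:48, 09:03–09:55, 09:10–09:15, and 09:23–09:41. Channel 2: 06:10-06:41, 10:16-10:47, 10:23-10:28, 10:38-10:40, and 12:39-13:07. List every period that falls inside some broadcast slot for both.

A, merged: 06:11-07:34, 09:03-09:55.
B, merged: 06:10-06:41, 10:16-10:47, 12:39-13:07.
06:11-07:34 meets the second set on 06:11-06:41.
09:03-09:55: no overlap with the second set.

06:11-06:41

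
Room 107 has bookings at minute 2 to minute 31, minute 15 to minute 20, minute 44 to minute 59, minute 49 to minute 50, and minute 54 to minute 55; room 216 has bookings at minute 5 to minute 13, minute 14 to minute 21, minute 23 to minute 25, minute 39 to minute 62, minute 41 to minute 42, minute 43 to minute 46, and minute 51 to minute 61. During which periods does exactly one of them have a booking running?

minute 2 to minute 5, minute 13 to minute 14, minute 21 to minute 23, minute 25 to minute 31, minute 39 to minute 44, minute 59 to minute 62

A, merged: minute 2 to minute 31, minute 44 to minute 59.
B, merged: minute 5 to minute 13, minute 14 to minute 21, minute 23 to minute 25, minute 39 to minute 62.
A but not B: minute 2 to minute 5, minute 13 to minute 14, minute 21 to minute 23, minute 25 to minute 31.
B but not A: minute 39 to minute 44, minute 59 to minute 62.
Combining gives A △ B.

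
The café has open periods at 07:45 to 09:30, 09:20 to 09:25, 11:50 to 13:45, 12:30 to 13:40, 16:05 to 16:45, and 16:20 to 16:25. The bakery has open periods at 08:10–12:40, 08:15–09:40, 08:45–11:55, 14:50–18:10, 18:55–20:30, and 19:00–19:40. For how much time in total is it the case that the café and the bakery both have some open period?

A, merged: 07:45-09:30, 11:50-13:45, 16:05-16:45.
B, merged: 08:10-12:40, 14:50-18:10, 18:55-20:30.
A ∩ B = 08:10-09:30, 11:50-12:40, 16:05-16:45.
Total: 1 h 20 min + 50 min + 40 min = 2 h 50 min.

2 h 50 min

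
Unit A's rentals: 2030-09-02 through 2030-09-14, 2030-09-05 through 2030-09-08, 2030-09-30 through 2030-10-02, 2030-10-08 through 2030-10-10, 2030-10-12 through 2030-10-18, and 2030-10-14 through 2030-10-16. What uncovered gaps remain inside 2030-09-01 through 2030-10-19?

2030-09-01 through 2030-09-01, 2030-09-15 through 2030-09-29, 2030-10-03 through 2030-10-07, 2030-10-11 through 2030-10-11, 2030-10-19 through 2030-10-19

The merged coverage is 2030-09-02 through 2030-09-14, 2030-09-30 through 2030-10-02, 2030-10-08 through 2030-10-10, 2030-10-12 through 2030-10-18.
Gaps within 2030-09-01 through 2030-10-19: 2030-09-01 through 2030-09-01, 2030-09-15 through 2030-09-29, 2030-10-03 through 2030-10-07, 2030-10-11 through 2030-10-11, 2030-10-19 through 2030-10-19.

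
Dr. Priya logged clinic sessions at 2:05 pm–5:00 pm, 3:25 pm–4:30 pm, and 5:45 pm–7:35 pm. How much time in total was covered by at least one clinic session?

Merged: 2:05 pm–5:00 pm, 5:45 pm–7:35 pm.
Lengths: 2 h 55 min + 1 h 50 min = 4 h 45 min.

4 h 45 min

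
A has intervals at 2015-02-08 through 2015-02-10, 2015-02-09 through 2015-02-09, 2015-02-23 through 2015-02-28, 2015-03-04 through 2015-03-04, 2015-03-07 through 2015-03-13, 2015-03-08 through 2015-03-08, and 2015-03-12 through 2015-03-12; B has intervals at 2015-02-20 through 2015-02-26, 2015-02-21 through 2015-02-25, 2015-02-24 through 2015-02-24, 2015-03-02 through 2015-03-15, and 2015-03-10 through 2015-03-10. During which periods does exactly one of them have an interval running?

First set merges to 2015-02-08 through 2015-02-10, 2015-02-23 through 2015-02-28, 2015-03-04 through 2015-03-04, 2015-03-07 through 2015-03-13.
Second set merges to 2015-02-20 through 2015-02-26, 2015-03-02 through 2015-03-15.
A but not B: 2015-02-08 through 2015-02-10, 2015-02-27 through 2015-02-28.
B but not A: 2015-02-20 through 2015-02-22, 2015-03-02 through 2015-03-03, 2015-03-05 through 2015-03-06, 2015-03-14 through 2015-03-15.
Combining gives A △ B.

2015-02-08 through 2015-02-10, 2015-02-20 through 2015-02-22, 2015-02-27 through 2015-02-28, 2015-03-02 through 2015-03-03, 2015-03-05 through 2015-03-06, 2015-03-14 through 2015-03-15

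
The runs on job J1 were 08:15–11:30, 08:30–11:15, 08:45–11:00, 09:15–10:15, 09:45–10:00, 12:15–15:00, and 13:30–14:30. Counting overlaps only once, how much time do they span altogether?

6 h

Merged: 08:15-11:30, 12:15-15:00.
Lengths: 3 h 15 min + 2 h 45 min = 6 h.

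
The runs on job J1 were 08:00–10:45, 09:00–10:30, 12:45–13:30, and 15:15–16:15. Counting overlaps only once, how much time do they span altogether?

4 h 30 min

Merged: 08:00–10:45, 12:45–13:30, 15:15–16:15.
Lengths: 2 h 45 min + 45 min + 1 h = 4 h 30 min.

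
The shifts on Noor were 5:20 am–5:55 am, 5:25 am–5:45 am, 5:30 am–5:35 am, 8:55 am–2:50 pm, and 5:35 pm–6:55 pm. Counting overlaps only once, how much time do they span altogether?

7 h 50 min

Merged: 5:20 am-5:55 am, 8:55 am-2:50 pm, 5:35 pm-6:55 pm.
Lengths: 35 min + 5 h 55 min + 1 h 20 min = 7 h 50 min.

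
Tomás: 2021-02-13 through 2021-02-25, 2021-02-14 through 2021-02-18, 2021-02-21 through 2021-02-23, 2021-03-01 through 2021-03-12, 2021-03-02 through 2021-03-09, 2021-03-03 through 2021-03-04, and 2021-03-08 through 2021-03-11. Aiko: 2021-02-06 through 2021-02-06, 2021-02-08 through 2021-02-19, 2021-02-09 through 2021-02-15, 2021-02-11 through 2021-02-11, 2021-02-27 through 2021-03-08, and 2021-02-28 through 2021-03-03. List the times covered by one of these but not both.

2021-02-06 through 2021-02-06, 2021-02-08 through 2021-02-12, 2021-02-20 through 2021-02-25, 2021-02-27 through 2021-02-28, 2021-03-09 through 2021-03-12

Merge the first list: 2021-02-13 through 2021-02-25, 2021-03-01 through 2021-03-12.
Merge the second list: 2021-02-06 through 2021-02-06, 2021-02-08 through 2021-02-19, 2021-02-27 through 2021-03-08.
A but not B: 2021-02-20 through 2021-02-25, 2021-03-09 through 2021-03-12.
B but not A: 2021-02-06 through 2021-02-06, 2021-02-08 through 2021-02-12, 2021-02-27 through 2021-02-28.
Combining gives A △ B.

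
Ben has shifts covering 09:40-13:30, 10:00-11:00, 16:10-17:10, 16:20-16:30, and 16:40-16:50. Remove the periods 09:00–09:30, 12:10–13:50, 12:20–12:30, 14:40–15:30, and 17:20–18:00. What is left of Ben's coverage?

First set merges to 09:40–13:30, 16:10–17:10.
Second set merges to 09:00–09:30, 12:10–13:50, 14:40–15:30, 17:20–18:00.
09:40–13:30 minus B → 09:40–12:10.
16:10–17:10: no B overlap → unchanged.

09:40–12:10, 16:10–17:10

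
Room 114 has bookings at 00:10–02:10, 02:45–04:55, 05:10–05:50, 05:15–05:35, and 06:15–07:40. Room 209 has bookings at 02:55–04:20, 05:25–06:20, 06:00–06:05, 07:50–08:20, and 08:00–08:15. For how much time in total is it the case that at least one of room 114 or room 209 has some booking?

7 h 10 min

Merge the first list: 00:10–02:10, 02:45–04:55, 05:10–05:50, 06:15–07:40.
Merge the second list: 02:55–04:20, 05:25–06:20, 07:50–08:20.
A ∪ B = 00:10–02:10, 02:45–04:55, 05:10–07:40, 07:50–08:20.
Total: 2 h + 2 h 10 min + 2 h 30 min + 30 min = 7 h 10 min.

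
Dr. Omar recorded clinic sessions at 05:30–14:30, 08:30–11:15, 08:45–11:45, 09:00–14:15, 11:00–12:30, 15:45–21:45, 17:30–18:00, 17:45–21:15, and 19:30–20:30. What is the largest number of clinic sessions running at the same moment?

At 11:00, 5 of the intervals are simultaneously active.
No point has more.

5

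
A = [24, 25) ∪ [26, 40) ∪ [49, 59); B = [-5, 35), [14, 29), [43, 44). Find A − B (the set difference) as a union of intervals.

B, merged: [-5, 35), [43, 44).
[24, 25): fully covered by B → removed.
[26, 40) minus B → [35, 40).
[49, 59): no B overlap → unchanged.

[35, 40) ∪ [49, 59)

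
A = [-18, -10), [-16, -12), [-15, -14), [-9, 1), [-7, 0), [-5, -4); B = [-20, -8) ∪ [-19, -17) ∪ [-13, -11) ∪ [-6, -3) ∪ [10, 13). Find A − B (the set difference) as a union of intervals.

[-8, -6) ∪ [-3, 1)

Merge the first list: [-18, -10), [-9, 1).
Merge the second list: [-20, -8), [-6, -3), [10, 13).
[-18, -10) lies entirely inside B → drops out.
[-9, 1) with B removed leaves [-8, -6), [-3, 1).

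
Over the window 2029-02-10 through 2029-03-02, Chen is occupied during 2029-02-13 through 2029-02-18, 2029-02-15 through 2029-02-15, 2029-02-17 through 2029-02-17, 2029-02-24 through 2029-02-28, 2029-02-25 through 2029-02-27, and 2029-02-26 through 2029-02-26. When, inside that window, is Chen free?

2029-02-10 through 2029-02-12, 2029-02-19 through 2029-02-23, 2029-03-01 through 2029-03-02

The merged coverage is 2029-02-13 through 2029-02-18, 2029-02-24 through 2029-02-28.
Complement within 2029-02-10 through 2029-03-02: 2029-02-10 through 2029-02-12, 2029-02-19 through 2029-02-23, 2029-03-01 through 2029-03-02.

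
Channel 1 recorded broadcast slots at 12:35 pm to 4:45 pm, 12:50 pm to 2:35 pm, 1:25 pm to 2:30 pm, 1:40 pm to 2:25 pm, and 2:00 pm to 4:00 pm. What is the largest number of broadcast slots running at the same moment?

Sweep endpoints in order; track running count of active intervals.
Peak of 5 reached at 2:00 pm.

5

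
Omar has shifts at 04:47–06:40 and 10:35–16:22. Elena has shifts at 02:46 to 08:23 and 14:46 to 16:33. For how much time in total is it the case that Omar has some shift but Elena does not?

4 h 11 min

A \ B = 10:35-14:46.
Total: 4 h 11 min.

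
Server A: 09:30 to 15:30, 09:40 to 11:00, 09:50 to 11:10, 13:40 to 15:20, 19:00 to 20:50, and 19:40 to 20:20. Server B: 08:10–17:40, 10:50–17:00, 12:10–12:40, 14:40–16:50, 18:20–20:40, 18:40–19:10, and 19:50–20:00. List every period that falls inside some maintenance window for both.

Merge the first list: 09:30-15:30, 19:00-20:50.
Merge the second list: 08:10-17:40, 18:20-20:40.
09:30-15:30 meets the second set on 09:30-15:30.
19:00-20:50 meets the second set on 19:00-20:40.

09:30-15:30, 19:00-20:40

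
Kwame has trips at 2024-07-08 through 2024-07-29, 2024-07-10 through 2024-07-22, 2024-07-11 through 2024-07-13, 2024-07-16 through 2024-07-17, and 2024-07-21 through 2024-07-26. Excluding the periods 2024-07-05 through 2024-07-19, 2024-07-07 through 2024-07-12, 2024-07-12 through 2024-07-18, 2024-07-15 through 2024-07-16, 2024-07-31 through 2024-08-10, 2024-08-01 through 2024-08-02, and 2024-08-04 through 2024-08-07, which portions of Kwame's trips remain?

First set merges to 2024-07-08 through 2024-07-29.
Second set merges to 2024-07-05 through 2024-07-19, 2024-07-31 through 2024-08-10.
2024-07-08 through 2024-07-29 minus B → 2024-07-20 through 2024-07-29.

2024-07-20 through 2024-07-29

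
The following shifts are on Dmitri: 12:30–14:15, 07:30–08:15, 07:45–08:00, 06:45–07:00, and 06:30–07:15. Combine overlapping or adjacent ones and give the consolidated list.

06:30-07:15, 07:30-08:15, 12:30-14:15

Sort by start: 06:30-07:15, 06:45-07:00, 07:30-08:15, 07:45-08:00, 12:30-14:15.
06:45-07:00 overlaps/touches 06:30-07:15 → extend to 06:30-07:15.
07:30-08:15 is disjoint → start new block.
07:45-08:00 overlaps/touches 07:30-08:15 → extend to 07:30-08:15.
12:30-14:15 is disjoint → start new block.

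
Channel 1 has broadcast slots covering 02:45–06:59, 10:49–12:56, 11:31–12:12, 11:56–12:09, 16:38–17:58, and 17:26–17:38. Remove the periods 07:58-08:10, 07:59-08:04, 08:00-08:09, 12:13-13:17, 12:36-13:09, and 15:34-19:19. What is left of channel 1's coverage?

02:45–06:59, 10:49–12:13

A, merged: 02:45–06:59, 10:49–12:56, 16:38–17:58.
B, merged: 07:58–08:10, 12:13–13:17, 15:34–19:19.
02:45–06:59 is untouched.
10:49–12:56 with B removed leaves 10:49–12:13.
16:38–17:58 lies entirely inside B → drops out.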